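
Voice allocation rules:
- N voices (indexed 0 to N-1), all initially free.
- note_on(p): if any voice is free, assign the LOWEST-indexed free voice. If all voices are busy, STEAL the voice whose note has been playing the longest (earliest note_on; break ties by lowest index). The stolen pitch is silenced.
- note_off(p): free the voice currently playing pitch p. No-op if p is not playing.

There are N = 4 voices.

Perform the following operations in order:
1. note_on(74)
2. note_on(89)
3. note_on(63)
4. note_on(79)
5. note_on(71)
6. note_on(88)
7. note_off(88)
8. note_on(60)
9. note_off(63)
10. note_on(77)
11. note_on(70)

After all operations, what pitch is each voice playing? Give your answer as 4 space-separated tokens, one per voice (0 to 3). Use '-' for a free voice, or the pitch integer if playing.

Op 1: note_on(74): voice 0 is free -> assigned | voices=[74 - - -]
Op 2: note_on(89): voice 1 is free -> assigned | voices=[74 89 - -]
Op 3: note_on(63): voice 2 is free -> assigned | voices=[74 89 63 -]
Op 4: note_on(79): voice 3 is free -> assigned | voices=[74 89 63 79]
Op 5: note_on(71): all voices busy, STEAL voice 0 (pitch 74, oldest) -> assign | voices=[71 89 63 79]
Op 6: note_on(88): all voices busy, STEAL voice 1 (pitch 89, oldest) -> assign | voices=[71 88 63 79]
Op 7: note_off(88): free voice 1 | voices=[71 - 63 79]
Op 8: note_on(60): voice 1 is free -> assigned | voices=[71 60 63 79]
Op 9: note_off(63): free voice 2 | voices=[71 60 - 79]
Op 10: note_on(77): voice 2 is free -> assigned | voices=[71 60 77 79]
Op 11: note_on(70): all voices busy, STEAL voice 3 (pitch 79, oldest) -> assign | voices=[71 60 77 70]

Answer: 71 60 77 70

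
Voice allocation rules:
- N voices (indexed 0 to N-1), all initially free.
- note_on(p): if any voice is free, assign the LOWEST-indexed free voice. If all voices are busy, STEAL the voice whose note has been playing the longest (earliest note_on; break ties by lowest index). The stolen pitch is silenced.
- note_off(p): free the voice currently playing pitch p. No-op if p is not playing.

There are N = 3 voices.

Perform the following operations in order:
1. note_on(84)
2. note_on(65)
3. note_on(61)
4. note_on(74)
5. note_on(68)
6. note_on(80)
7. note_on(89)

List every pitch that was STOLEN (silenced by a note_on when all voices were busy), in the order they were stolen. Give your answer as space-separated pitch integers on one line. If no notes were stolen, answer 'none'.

Answer: 84 65 61 74

Derivation:
Op 1: note_on(84): voice 0 is free -> assigned | voices=[84 - -]
Op 2: note_on(65): voice 1 is free -> assigned | voices=[84 65 -]
Op 3: note_on(61): voice 2 is free -> assigned | voices=[84 65 61]
Op 4: note_on(74): all voices busy, STEAL voice 0 (pitch 84, oldest) -> assign | voices=[74 65 61]
Op 5: note_on(68): all voices busy, STEAL voice 1 (pitch 65, oldest) -> assign | voices=[74 68 61]
Op 6: note_on(80): all voices busy, STEAL voice 2 (pitch 61, oldest) -> assign | voices=[74 68 80]
Op 7: note_on(89): all voices busy, STEAL voice 0 (pitch 74, oldest) -> assign | voices=[89 68 80]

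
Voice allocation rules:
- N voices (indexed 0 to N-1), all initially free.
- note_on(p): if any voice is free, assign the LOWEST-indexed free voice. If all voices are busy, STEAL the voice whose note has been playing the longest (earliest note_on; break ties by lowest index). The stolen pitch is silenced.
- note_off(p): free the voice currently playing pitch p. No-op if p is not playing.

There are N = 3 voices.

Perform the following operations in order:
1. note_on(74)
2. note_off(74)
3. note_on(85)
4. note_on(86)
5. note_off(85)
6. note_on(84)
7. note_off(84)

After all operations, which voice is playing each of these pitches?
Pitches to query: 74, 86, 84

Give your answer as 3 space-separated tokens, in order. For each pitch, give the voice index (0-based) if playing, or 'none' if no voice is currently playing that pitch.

Op 1: note_on(74): voice 0 is free -> assigned | voices=[74 - -]
Op 2: note_off(74): free voice 0 | voices=[- - -]
Op 3: note_on(85): voice 0 is free -> assigned | voices=[85 - -]
Op 4: note_on(86): voice 1 is free -> assigned | voices=[85 86 -]
Op 5: note_off(85): free voice 0 | voices=[- 86 -]
Op 6: note_on(84): voice 0 is free -> assigned | voices=[84 86 -]
Op 7: note_off(84): free voice 0 | voices=[- 86 -]

Answer: none 1 none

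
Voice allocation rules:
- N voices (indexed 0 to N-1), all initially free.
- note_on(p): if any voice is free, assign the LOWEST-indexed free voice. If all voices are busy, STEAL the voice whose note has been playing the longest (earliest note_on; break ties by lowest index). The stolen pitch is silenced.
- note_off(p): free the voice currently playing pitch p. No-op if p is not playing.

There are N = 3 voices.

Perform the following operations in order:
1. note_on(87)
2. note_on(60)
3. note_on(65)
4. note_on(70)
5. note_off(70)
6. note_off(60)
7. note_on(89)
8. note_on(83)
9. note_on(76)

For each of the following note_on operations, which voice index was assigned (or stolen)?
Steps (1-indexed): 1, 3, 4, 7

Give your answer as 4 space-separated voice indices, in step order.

Op 1: note_on(87): voice 0 is free -> assigned | voices=[87 - -]
Op 2: note_on(60): voice 1 is free -> assigned | voices=[87 60 -]
Op 3: note_on(65): voice 2 is free -> assigned | voices=[87 60 65]
Op 4: note_on(70): all voices busy, STEAL voice 0 (pitch 87, oldest) -> assign | voices=[70 60 65]
Op 5: note_off(70): free voice 0 | voices=[- 60 65]
Op 6: note_off(60): free voice 1 | voices=[- - 65]
Op 7: note_on(89): voice 0 is free -> assigned | voices=[89 - 65]
Op 8: note_on(83): voice 1 is free -> assigned | voices=[89 83 65]
Op 9: note_on(76): all voices busy, STEAL voice 2 (pitch 65, oldest) -> assign | voices=[89 83 76]

Answer: 0 2 0 0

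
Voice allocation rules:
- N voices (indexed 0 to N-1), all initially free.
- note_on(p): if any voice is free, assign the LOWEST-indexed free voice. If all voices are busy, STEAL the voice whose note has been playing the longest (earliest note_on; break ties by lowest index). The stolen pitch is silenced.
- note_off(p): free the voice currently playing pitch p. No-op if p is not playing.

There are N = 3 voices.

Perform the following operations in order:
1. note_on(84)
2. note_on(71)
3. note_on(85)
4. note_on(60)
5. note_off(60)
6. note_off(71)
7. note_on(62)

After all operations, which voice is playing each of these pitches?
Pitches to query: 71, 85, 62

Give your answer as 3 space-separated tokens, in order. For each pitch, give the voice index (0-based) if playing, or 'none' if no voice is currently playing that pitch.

Answer: none 2 0

Derivation:
Op 1: note_on(84): voice 0 is free -> assigned | voices=[84 - -]
Op 2: note_on(71): voice 1 is free -> assigned | voices=[84 71 -]
Op 3: note_on(85): voice 2 is free -> assigned | voices=[84 71 85]
Op 4: note_on(60): all voices busy, STEAL voice 0 (pitch 84, oldest) -> assign | voices=[60 71 85]
Op 5: note_off(60): free voice 0 | voices=[- 71 85]
Op 6: note_off(71): free voice 1 | voices=[- - 85]
Op 7: note_on(62): voice 0 is free -> assigned | voices=[62 - 85]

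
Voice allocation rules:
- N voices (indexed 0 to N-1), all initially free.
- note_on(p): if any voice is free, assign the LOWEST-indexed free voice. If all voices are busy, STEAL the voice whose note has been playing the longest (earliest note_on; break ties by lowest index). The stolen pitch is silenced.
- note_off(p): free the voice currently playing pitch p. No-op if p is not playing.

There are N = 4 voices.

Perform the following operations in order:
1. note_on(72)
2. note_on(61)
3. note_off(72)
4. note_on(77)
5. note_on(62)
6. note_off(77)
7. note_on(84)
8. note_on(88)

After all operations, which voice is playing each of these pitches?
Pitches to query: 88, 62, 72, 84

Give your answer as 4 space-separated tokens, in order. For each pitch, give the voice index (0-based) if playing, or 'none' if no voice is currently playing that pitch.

Answer: 3 2 none 0

Derivation:
Op 1: note_on(72): voice 0 is free -> assigned | voices=[72 - - -]
Op 2: note_on(61): voice 1 is free -> assigned | voices=[72 61 - -]
Op 3: note_off(72): free voice 0 | voices=[- 61 - -]
Op 4: note_on(77): voice 0 is free -> assigned | voices=[77 61 - -]
Op 5: note_on(62): voice 2 is free -> assigned | voices=[77 61 62 -]
Op 6: note_off(77): free voice 0 | voices=[- 61 62 -]
Op 7: note_on(84): voice 0 is free -> assigned | voices=[84 61 62 -]
Op 8: note_on(88): voice 3 is free -> assigned | voices=[84 61 62 88]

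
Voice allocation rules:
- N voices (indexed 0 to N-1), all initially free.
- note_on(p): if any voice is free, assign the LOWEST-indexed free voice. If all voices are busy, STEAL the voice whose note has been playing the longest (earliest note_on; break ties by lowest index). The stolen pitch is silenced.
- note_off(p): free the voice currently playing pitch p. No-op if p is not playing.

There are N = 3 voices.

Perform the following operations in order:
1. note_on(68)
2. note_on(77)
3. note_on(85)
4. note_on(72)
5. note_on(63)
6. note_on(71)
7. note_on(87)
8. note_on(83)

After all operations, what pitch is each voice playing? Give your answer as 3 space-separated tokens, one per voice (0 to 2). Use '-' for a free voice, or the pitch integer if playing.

Op 1: note_on(68): voice 0 is free -> assigned | voices=[68 - -]
Op 2: note_on(77): voice 1 is free -> assigned | voices=[68 77 -]
Op 3: note_on(85): voice 2 is free -> assigned | voices=[68 77 85]
Op 4: note_on(72): all voices busy, STEAL voice 0 (pitch 68, oldest) -> assign | voices=[72 77 85]
Op 5: note_on(63): all voices busy, STEAL voice 1 (pitch 77, oldest) -> assign | voices=[72 63 85]
Op 6: note_on(71): all voices busy, STEAL voice 2 (pitch 85, oldest) -> assign | voices=[72 63 71]
Op 7: note_on(87): all voices busy, STEAL voice 0 (pitch 72, oldest) -> assign | voices=[87 63 71]
Op 8: note_on(83): all voices busy, STEAL voice 1 (pitch 63, oldest) -> assign | voices=[87 83 71]

Answer: 87 83 71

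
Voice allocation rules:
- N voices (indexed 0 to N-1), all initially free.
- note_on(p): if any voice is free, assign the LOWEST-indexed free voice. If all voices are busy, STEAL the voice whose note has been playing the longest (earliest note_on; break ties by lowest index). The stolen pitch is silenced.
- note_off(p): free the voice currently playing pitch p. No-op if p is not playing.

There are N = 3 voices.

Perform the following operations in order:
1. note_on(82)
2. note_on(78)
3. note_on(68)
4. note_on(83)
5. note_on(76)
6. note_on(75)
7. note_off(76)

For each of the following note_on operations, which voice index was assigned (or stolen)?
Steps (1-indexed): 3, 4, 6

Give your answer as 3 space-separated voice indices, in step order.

Answer: 2 0 2

Derivation:
Op 1: note_on(82): voice 0 is free -> assigned | voices=[82 - -]
Op 2: note_on(78): voice 1 is free -> assigned | voices=[82 78 -]
Op 3: note_on(68): voice 2 is free -> assigned | voices=[82 78 68]
Op 4: note_on(83): all voices busy, STEAL voice 0 (pitch 82, oldest) -> assign | voices=[83 78 68]
Op 5: note_on(76): all voices busy, STEAL voice 1 (pitch 78, oldest) -> assign | voices=[83 76 68]
Op 6: note_on(75): all voices busy, STEAL voice 2 (pitch 68, oldest) -> assign | voices=[83 76 75]
Op 7: note_off(76): free voice 1 | voices=[83 - 75]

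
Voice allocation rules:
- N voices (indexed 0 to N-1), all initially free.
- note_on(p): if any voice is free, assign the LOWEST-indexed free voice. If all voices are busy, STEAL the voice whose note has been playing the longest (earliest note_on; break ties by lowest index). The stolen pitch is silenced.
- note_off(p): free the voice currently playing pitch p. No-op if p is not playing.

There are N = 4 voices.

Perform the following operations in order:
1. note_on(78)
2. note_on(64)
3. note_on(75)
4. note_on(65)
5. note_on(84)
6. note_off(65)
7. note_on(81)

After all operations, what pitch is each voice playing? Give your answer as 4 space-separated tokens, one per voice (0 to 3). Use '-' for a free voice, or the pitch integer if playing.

Op 1: note_on(78): voice 0 is free -> assigned | voices=[78 - - -]
Op 2: note_on(64): voice 1 is free -> assigned | voices=[78 64 - -]
Op 3: note_on(75): voice 2 is free -> assigned | voices=[78 64 75 -]
Op 4: note_on(65): voice 3 is free -> assigned | voices=[78 64 75 65]
Op 5: note_on(84): all voices busy, STEAL voice 0 (pitch 78, oldest) -> assign | voices=[84 64 75 65]
Op 6: note_off(65): free voice 3 | voices=[84 64 75 -]
Op 7: note_on(81): voice 3 is free -> assigned | voices=[84 64 75 81]

Answer: 84 64 75 81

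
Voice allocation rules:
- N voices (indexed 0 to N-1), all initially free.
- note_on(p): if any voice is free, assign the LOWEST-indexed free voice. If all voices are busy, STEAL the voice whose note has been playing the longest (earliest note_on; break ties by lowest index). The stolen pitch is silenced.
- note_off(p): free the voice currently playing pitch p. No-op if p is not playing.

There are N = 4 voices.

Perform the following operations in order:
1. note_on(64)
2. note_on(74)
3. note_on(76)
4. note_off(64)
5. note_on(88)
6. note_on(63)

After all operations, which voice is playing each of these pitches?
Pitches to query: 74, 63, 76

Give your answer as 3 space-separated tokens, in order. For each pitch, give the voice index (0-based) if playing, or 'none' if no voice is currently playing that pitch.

Answer: 1 3 2

Derivation:
Op 1: note_on(64): voice 0 is free -> assigned | voices=[64 - - -]
Op 2: note_on(74): voice 1 is free -> assigned | voices=[64 74 - -]
Op 3: note_on(76): voice 2 is free -> assigned | voices=[64 74 76 -]
Op 4: note_off(64): free voice 0 | voices=[- 74 76 -]
Op 5: note_on(88): voice 0 is free -> assigned | voices=[88 74 76 -]
Op 6: note_on(63): voice 3 is free -> assigned | voices=[88 74 76 63]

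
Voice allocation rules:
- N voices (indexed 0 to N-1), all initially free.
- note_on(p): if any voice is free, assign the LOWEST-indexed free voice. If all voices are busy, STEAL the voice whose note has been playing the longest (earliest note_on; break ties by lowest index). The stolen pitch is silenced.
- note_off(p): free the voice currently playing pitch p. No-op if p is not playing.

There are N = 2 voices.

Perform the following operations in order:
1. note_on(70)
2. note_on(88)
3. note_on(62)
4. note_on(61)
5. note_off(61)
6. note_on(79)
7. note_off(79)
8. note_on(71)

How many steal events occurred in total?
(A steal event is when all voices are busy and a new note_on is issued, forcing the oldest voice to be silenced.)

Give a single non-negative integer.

Answer: 2

Derivation:
Op 1: note_on(70): voice 0 is free -> assigned | voices=[70 -]
Op 2: note_on(88): voice 1 is free -> assigned | voices=[70 88]
Op 3: note_on(62): all voices busy, STEAL voice 0 (pitch 70, oldest) -> assign | voices=[62 88]
Op 4: note_on(61): all voices busy, STEAL voice 1 (pitch 88, oldest) -> assign | voices=[62 61]
Op 5: note_off(61): free voice 1 | voices=[62 -]
Op 6: note_on(79): voice 1 is free -> assigned | voices=[62 79]
Op 7: note_off(79): free voice 1 | voices=[62 -]
Op 8: note_on(71): voice 1 is free -> assigned | voices=[62 71]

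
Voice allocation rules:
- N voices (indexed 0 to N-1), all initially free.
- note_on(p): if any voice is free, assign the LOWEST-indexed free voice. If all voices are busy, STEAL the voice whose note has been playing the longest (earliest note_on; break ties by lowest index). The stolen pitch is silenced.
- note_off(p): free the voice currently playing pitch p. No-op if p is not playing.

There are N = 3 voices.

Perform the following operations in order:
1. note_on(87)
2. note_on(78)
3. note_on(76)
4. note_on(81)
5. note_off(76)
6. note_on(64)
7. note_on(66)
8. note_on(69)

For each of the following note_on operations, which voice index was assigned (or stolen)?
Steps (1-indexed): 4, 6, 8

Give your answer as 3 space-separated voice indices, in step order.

Answer: 0 2 0

Derivation:
Op 1: note_on(87): voice 0 is free -> assigned | voices=[87 - -]
Op 2: note_on(78): voice 1 is free -> assigned | voices=[87 78 -]
Op 3: note_on(76): voice 2 is free -> assigned | voices=[87 78 76]
Op 4: note_on(81): all voices busy, STEAL voice 0 (pitch 87, oldest) -> assign | voices=[81 78 76]
Op 5: note_off(76): free voice 2 | voices=[81 78 -]
Op 6: note_on(64): voice 2 is free -> assigned | voices=[81 78 64]
Op 7: note_on(66): all voices busy, STEAL voice 1 (pitch 78, oldest) -> assign | voices=[81 66 64]
Op 8: note_on(69): all voices busy, STEAL voice 0 (pitch 81, oldest) -> assign | voices=[69 66 64]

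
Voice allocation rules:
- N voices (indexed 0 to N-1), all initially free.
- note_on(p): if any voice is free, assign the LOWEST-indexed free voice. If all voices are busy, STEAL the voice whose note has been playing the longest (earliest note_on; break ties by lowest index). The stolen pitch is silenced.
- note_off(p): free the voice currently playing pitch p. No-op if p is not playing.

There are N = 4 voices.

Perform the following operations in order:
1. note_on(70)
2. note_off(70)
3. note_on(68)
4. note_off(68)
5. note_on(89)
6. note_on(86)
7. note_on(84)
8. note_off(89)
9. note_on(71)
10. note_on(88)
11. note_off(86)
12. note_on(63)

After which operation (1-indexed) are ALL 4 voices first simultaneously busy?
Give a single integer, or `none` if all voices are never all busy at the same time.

Answer: 10

Derivation:
Op 1: note_on(70): voice 0 is free -> assigned | voices=[70 - - -]
Op 2: note_off(70): free voice 0 | voices=[- - - -]
Op 3: note_on(68): voice 0 is free -> assigned | voices=[68 - - -]
Op 4: note_off(68): free voice 0 | voices=[- - - -]
Op 5: note_on(89): voice 0 is free -> assigned | voices=[89 - - -]
Op 6: note_on(86): voice 1 is free -> assigned | voices=[89 86 - -]
Op 7: note_on(84): voice 2 is free -> assigned | voices=[89 86 84 -]
Op 8: note_off(89): free voice 0 | voices=[- 86 84 -]
Op 9: note_on(71): voice 0 is free -> assigned | voices=[71 86 84 -]
Op 10: note_on(88): voice 3 is free -> assigned | voices=[71 86 84 88]
Op 11: note_off(86): free voice 1 | voices=[71 - 84 88]
Op 12: note_on(63): voice 1 is free -> assigned | voices=[71 63 84 88]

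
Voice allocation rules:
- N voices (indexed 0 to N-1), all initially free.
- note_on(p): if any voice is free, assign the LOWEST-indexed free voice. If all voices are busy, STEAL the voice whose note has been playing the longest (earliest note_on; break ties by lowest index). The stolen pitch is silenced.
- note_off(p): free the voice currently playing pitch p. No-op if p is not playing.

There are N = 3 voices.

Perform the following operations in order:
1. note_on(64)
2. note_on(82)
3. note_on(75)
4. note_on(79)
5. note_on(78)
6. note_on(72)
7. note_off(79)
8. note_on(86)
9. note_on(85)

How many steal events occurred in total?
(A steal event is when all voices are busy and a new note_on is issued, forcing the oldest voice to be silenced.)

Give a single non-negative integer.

Op 1: note_on(64): voice 0 is free -> assigned | voices=[64 - -]
Op 2: note_on(82): voice 1 is free -> assigned | voices=[64 82 -]
Op 3: note_on(75): voice 2 is free -> assigned | voices=[64 82 75]
Op 4: note_on(79): all voices busy, STEAL voice 0 (pitch 64, oldest) -> assign | voices=[79 82 75]
Op 5: note_on(78): all voices busy, STEAL voice 1 (pitch 82, oldest) -> assign | voices=[79 78 75]
Op 6: note_on(72): all voices busy, STEAL voice 2 (pitch 75, oldest) -> assign | voices=[79 78 72]
Op 7: note_off(79): free voice 0 | voices=[- 78 72]
Op 8: note_on(86): voice 0 is free -> assigned | voices=[86 78 72]
Op 9: note_on(85): all voices busy, STEAL voice 1 (pitch 78, oldest) -> assign | voices=[86 85 72]

Answer: 4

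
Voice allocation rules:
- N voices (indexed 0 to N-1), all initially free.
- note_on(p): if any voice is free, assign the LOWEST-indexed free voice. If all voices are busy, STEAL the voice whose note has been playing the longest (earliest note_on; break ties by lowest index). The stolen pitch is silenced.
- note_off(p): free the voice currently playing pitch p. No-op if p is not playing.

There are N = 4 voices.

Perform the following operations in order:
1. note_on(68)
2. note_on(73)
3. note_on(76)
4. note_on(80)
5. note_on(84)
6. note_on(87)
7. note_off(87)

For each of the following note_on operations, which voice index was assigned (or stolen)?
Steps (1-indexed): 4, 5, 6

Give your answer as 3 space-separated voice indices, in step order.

Op 1: note_on(68): voice 0 is free -> assigned | voices=[68 - - -]
Op 2: note_on(73): voice 1 is free -> assigned | voices=[68 73 - -]
Op 3: note_on(76): voice 2 is free -> assigned | voices=[68 73 76 -]
Op 4: note_on(80): voice 3 is free -> assigned | voices=[68 73 76 80]
Op 5: note_on(84): all voices busy, STEAL voice 0 (pitch 68, oldest) -> assign | voices=[84 73 76 80]
Op 6: note_on(87): all voices busy, STEAL voice 1 (pitch 73, oldest) -> assign | voices=[84 87 76 80]
Op 7: note_off(87): free voice 1 | voices=[84 - 76 80]

Answer: 3 0 1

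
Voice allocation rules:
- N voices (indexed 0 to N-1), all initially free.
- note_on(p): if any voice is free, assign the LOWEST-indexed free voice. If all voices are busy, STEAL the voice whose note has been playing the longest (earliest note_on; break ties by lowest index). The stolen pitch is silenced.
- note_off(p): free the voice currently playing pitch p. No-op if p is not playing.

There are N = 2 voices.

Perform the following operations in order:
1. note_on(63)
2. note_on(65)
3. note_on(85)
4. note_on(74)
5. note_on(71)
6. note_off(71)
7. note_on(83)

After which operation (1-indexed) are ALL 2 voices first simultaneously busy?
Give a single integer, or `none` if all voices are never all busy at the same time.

Answer: 2

Derivation:
Op 1: note_on(63): voice 0 is free -> assigned | voices=[63 -]
Op 2: note_on(65): voice 1 is free -> assigned | voices=[63 65]
Op 3: note_on(85): all voices busy, STEAL voice 0 (pitch 63, oldest) -> assign | voices=[85 65]
Op 4: note_on(74): all voices busy, STEAL voice 1 (pitch 65, oldest) -> assign | voices=[85 74]
Op 5: note_on(71): all voices busy, STEAL voice 0 (pitch 85, oldest) -> assign | voices=[71 74]
Op 6: note_off(71): free voice 0 | voices=[- 74]
Op 7: note_on(83): voice 0 is free -> assigned | voices=[83 74]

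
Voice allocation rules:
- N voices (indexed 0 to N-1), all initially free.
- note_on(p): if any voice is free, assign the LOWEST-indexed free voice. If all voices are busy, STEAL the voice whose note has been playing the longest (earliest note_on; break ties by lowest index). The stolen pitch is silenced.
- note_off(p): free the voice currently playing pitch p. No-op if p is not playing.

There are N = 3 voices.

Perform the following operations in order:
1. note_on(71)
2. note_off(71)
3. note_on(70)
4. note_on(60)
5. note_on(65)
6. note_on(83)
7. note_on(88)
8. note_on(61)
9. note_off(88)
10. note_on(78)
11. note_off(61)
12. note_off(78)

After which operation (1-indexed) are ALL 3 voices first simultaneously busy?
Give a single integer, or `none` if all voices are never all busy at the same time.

Answer: 5

Derivation:
Op 1: note_on(71): voice 0 is free -> assigned | voices=[71 - -]
Op 2: note_off(71): free voice 0 | voices=[- - -]
Op 3: note_on(70): voice 0 is free -> assigned | voices=[70 - -]
Op 4: note_on(60): voice 1 is free -> assigned | voices=[70 60 -]
Op 5: note_on(65): voice 2 is free -> assigned | voices=[70 60 65]
Op 6: note_on(83): all voices busy, STEAL voice 0 (pitch 70, oldest) -> assign | voices=[83 60 65]
Op 7: note_on(88): all voices busy, STEAL voice 1 (pitch 60, oldest) -> assign | voices=[83 88 65]
Op 8: note_on(61): all voices busy, STEAL voice 2 (pitch 65, oldest) -> assign | voices=[83 88 61]
Op 9: note_off(88): free voice 1 | voices=[83 - 61]
Op 10: note_on(78): voice 1 is free -> assigned | voices=[83 78 61]
Op 11: note_off(61): free voice 2 | voices=[83 78 -]
Op 12: note_off(78): free voice 1 | voices=[83 - -]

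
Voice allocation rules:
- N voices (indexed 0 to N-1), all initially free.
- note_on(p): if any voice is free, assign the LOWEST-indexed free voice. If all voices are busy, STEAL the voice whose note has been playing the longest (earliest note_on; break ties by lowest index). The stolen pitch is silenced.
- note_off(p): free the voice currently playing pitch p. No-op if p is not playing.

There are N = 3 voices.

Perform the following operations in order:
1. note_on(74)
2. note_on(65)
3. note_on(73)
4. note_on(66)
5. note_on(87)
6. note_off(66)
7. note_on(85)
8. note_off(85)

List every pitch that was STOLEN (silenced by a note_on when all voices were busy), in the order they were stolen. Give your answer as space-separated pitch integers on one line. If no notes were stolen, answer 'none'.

Op 1: note_on(74): voice 0 is free -> assigned | voices=[74 - -]
Op 2: note_on(65): voice 1 is free -> assigned | voices=[74 65 -]
Op 3: note_on(73): voice 2 is free -> assigned | voices=[74 65 73]
Op 4: note_on(66): all voices busy, STEAL voice 0 (pitch 74, oldest) -> assign | voices=[66 65 73]
Op 5: note_on(87): all voices busy, STEAL voice 1 (pitch 65, oldest) -> assign | voices=[66 87 73]
Op 6: note_off(66): free voice 0 | voices=[- 87 73]
Op 7: note_on(85): voice 0 is free -> assigned | voices=[85 87 73]
Op 8: note_off(85): free voice 0 | voices=[- 87 73]

Answer: 74 65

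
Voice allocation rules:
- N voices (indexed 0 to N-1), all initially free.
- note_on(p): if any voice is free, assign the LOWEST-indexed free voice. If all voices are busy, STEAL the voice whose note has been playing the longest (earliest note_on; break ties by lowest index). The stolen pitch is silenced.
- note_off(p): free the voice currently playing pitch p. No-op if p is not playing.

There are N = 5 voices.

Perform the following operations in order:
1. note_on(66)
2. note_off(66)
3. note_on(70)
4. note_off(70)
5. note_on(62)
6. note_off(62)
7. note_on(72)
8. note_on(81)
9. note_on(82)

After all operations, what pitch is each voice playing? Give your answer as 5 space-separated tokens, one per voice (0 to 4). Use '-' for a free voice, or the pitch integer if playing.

Op 1: note_on(66): voice 0 is free -> assigned | voices=[66 - - - -]
Op 2: note_off(66): free voice 0 | voices=[- - - - -]
Op 3: note_on(70): voice 0 is free -> assigned | voices=[70 - - - -]
Op 4: note_off(70): free voice 0 | voices=[- - - - -]
Op 5: note_on(62): voice 0 is free -> assigned | voices=[62 - - - -]
Op 6: note_off(62): free voice 0 | voices=[- - - - -]
Op 7: note_on(72): voice 0 is free -> assigned | voices=[72 - - - -]
Op 8: note_on(81): voice 1 is free -> assigned | voices=[72 81 - - -]
Op 9: note_on(82): voice 2 is free -> assigned | voices=[72 81 82 - -]

Answer: 72 81 82 - -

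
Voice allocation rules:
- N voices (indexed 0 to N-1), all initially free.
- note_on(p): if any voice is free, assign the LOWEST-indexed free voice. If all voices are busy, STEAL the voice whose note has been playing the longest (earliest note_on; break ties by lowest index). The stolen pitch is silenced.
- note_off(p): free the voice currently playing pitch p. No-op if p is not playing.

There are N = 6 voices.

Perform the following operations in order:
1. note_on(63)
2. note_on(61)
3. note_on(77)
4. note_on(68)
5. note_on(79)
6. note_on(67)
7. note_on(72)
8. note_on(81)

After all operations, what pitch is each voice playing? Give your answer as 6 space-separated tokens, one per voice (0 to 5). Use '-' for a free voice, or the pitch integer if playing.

Op 1: note_on(63): voice 0 is free -> assigned | voices=[63 - - - - -]
Op 2: note_on(61): voice 1 is free -> assigned | voices=[63 61 - - - -]
Op 3: note_on(77): voice 2 is free -> assigned | voices=[63 61 77 - - -]
Op 4: note_on(68): voice 3 is free -> assigned | voices=[63 61 77 68 - -]
Op 5: note_on(79): voice 4 is free -> assigned | voices=[63 61 77 68 79 -]
Op 6: note_on(67): voice 5 is free -> assigned | voices=[63 61 77 68 79 67]
Op 7: note_on(72): all voices busy, STEAL voice 0 (pitch 63, oldest) -> assign | voices=[72 61 77 68 79 67]
Op 8: note_on(81): all voices busy, STEAL voice 1 (pitch 61, oldest) -> assign | voices=[72 81 77 68 79 67]

Answer: 72 81 77 68 79 67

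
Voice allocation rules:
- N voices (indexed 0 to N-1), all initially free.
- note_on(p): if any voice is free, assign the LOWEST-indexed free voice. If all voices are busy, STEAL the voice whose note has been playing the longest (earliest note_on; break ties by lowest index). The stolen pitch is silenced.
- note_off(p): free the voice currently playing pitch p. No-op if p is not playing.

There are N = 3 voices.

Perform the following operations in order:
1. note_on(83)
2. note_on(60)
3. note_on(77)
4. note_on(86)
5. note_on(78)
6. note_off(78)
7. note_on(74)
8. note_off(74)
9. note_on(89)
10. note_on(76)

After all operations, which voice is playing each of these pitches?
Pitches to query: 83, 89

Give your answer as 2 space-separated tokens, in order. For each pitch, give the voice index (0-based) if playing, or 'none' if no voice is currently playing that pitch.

Answer: none 1

Derivation:
Op 1: note_on(83): voice 0 is free -> assigned | voices=[83 - -]
Op 2: note_on(60): voice 1 is free -> assigned | voices=[83 60 -]
Op 3: note_on(77): voice 2 is free -> assigned | voices=[83 60 77]
Op 4: note_on(86): all voices busy, STEAL voice 0 (pitch 83, oldest) -> assign | voices=[86 60 77]
Op 5: note_on(78): all voices busy, STEAL voice 1 (pitch 60, oldest) -> assign | voices=[86 78 77]
Op 6: note_off(78): free voice 1 | voices=[86 - 77]
Op 7: note_on(74): voice 1 is free -> assigned | voices=[86 74 77]
Op 8: note_off(74): free voice 1 | voices=[86 - 77]
Op 9: note_on(89): voice 1 is free -> assigned | voices=[86 89 77]
Op 10: note_on(76): all voices busy, STEAL voice 2 (pitch 77, oldest) -> assign | voices=[86 89 76]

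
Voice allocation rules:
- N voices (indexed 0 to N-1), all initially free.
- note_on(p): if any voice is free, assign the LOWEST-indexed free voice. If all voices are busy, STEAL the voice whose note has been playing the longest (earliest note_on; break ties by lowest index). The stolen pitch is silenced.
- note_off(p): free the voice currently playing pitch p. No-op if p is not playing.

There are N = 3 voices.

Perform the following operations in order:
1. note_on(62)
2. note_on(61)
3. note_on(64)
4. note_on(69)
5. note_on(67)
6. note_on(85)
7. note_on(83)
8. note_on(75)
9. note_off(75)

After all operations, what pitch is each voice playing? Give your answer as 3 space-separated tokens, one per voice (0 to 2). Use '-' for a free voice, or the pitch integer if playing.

Op 1: note_on(62): voice 0 is free -> assigned | voices=[62 - -]
Op 2: note_on(61): voice 1 is free -> assigned | voices=[62 61 -]
Op 3: note_on(64): voice 2 is free -> assigned | voices=[62 61 64]
Op 4: note_on(69): all voices busy, STEAL voice 0 (pitch 62, oldest) -> assign | voices=[69 61 64]
Op 5: note_on(67): all voices busy, STEAL voice 1 (pitch 61, oldest) -> assign | voices=[69 67 64]
Op 6: note_on(85): all voices busy, STEAL voice 2 (pitch 64, oldest) -> assign | voices=[69 67 85]
Op 7: note_on(83): all voices busy, STEAL voice 0 (pitch 69, oldest) -> assign | voices=[83 67 85]
Op 8: note_on(75): all voices busy, STEAL voice 1 (pitch 67, oldest) -> assign | voices=[83 75 85]
Op 9: note_off(75): free voice 1 | voices=[83 - 85]

Answer: 83 - 85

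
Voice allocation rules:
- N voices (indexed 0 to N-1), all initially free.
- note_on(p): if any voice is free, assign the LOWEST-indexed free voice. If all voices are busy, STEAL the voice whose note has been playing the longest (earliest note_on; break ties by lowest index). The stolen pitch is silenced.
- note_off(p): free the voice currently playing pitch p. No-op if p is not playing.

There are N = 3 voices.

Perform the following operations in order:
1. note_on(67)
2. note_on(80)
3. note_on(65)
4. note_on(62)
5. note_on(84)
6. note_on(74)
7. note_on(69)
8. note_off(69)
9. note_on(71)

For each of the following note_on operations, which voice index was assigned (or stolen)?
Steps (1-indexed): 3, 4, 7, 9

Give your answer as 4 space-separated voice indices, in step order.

Op 1: note_on(67): voice 0 is free -> assigned | voices=[67 - -]
Op 2: note_on(80): voice 1 is free -> assigned | voices=[67 80 -]
Op 3: note_on(65): voice 2 is free -> assigned | voices=[67 80 65]
Op 4: note_on(62): all voices busy, STEAL voice 0 (pitch 67, oldest) -> assign | voices=[62 80 65]
Op 5: note_on(84): all voices busy, STEAL voice 1 (pitch 80, oldest) -> assign | voices=[62 84 65]
Op 6: note_on(74): all voices busy, STEAL voice 2 (pitch 65, oldest) -> assign | voices=[62 84 74]
Op 7: note_on(69): all voices busy, STEAL voice 0 (pitch 62, oldest) -> assign | voices=[69 84 74]
Op 8: note_off(69): free voice 0 | voices=[- 84 74]
Op 9: note_on(71): voice 0 is free -> assigned | voices=[71 84 74]

Answer: 2 0 0 0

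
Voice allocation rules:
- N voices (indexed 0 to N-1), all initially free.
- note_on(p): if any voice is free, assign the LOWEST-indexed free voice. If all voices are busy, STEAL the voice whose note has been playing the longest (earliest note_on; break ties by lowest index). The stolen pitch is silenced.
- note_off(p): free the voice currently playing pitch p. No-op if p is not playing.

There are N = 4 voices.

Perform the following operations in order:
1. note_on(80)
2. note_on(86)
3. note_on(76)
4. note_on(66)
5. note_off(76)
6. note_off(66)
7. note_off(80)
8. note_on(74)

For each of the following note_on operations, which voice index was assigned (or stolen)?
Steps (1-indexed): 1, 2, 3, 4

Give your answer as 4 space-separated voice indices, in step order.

Answer: 0 1 2 3

Derivation:
Op 1: note_on(80): voice 0 is free -> assigned | voices=[80 - - -]
Op 2: note_on(86): voice 1 is free -> assigned | voices=[80 86 - -]
Op 3: note_on(76): voice 2 is free -> assigned | voices=[80 86 76 -]
Op 4: note_on(66): voice 3 is free -> assigned | voices=[80 86 76 66]
Op 5: note_off(76): free voice 2 | voices=[80 86 - 66]
Op 6: note_off(66): free voice 3 | voices=[80 86 - -]
Op 7: note_off(80): free voice 0 | voices=[- 86 - -]
Op 8: note_on(74): voice 0 is free -> assigned | voices=[74 86 - -]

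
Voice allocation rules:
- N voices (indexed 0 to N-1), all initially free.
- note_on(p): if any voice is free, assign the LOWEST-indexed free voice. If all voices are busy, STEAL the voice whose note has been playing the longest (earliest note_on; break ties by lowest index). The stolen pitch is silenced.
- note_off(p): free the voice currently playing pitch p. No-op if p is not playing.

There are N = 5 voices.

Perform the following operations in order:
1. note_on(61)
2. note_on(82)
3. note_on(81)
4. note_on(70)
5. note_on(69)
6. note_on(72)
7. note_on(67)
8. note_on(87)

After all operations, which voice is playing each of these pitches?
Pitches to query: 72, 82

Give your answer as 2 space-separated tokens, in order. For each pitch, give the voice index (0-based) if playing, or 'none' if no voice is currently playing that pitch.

Answer: 0 none

Derivation:
Op 1: note_on(61): voice 0 is free -> assigned | voices=[61 - - - -]
Op 2: note_on(82): voice 1 is free -> assigned | voices=[61 82 - - -]
Op 3: note_on(81): voice 2 is free -> assigned | voices=[61 82 81 - -]
Op 4: note_on(70): voice 3 is free -> assigned | voices=[61 82 81 70 -]
Op 5: note_on(69): voice 4 is free -> assigned | voices=[61 82 81 70 69]
Op 6: note_on(72): all voices busy, STEAL voice 0 (pitch 61, oldest) -> assign | voices=[72 82 81 70 69]
Op 7: note_on(67): all voices busy, STEAL voice 1 (pitch 82, oldest) -> assign | voices=[72 67 81 70 69]
Op 8: note_on(87): all voices busy, STEAL voice 2 (pitch 81, oldest) -> assign | voices=[72 67 87 70 69]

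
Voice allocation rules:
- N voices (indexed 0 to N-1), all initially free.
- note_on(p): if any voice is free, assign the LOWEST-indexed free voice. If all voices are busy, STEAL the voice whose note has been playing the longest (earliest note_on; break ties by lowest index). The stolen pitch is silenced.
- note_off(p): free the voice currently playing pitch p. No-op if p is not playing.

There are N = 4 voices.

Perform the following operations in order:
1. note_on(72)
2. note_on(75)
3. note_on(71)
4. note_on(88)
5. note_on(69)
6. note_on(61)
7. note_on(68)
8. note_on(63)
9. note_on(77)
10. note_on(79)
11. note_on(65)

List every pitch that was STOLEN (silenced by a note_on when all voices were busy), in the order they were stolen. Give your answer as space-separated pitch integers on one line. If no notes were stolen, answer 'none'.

Answer: 72 75 71 88 69 61 68

Derivation:
Op 1: note_on(72): voice 0 is free -> assigned | voices=[72 - - -]
Op 2: note_on(75): voice 1 is free -> assigned | voices=[72 75 - -]
Op 3: note_on(71): voice 2 is free -> assigned | voices=[72 75 71 -]
Op 4: note_on(88): voice 3 is free -> assigned | voices=[72 75 71 88]
Op 5: note_on(69): all voices busy, STEAL voice 0 (pitch 72, oldest) -> assign | voices=[69 75 71 88]
Op 6: note_on(61): all voices busy, STEAL voice 1 (pitch 75, oldest) -> assign | voices=[69 61 71 88]
Op 7: note_on(68): all voices busy, STEAL voice 2 (pitch 71, oldest) -> assign | voices=[69 61 68 88]
Op 8: note_on(63): all voices busy, STEAL voice 3 (pitch 88, oldest) -> assign | voices=[69 61 68 63]
Op 9: note_on(77): all voices busy, STEAL voice 0 (pitch 69, oldest) -> assign | voices=[77 61 68 63]
Op 10: note_on(79): all voices busy, STEAL voice 1 (pitch 61, oldest) -> assign | voices=[77 79 68 63]
Op 11: note_on(65): all voices busy, STEAL voice 2 (pitch 68, oldest) -> assign | voices=[77 79 65 63]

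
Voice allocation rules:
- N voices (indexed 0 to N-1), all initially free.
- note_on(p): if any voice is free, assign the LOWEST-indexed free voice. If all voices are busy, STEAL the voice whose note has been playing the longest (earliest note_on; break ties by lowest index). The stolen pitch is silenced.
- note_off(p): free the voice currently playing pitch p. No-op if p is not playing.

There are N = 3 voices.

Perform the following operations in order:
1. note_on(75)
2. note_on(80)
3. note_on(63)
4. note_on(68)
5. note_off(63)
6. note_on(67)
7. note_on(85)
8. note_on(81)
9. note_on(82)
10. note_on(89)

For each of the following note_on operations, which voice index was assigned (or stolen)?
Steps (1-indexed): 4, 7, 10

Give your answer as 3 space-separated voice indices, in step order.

Answer: 0 1 1

Derivation:
Op 1: note_on(75): voice 0 is free -> assigned | voices=[75 - -]
Op 2: note_on(80): voice 1 is free -> assigned | voices=[75 80 -]
Op 3: note_on(63): voice 2 is free -> assigned | voices=[75 80 63]
Op 4: note_on(68): all voices busy, STEAL voice 0 (pitch 75, oldest) -> assign | voices=[68 80 63]
Op 5: note_off(63): free voice 2 | voices=[68 80 -]
Op 6: note_on(67): voice 2 is free -> assigned | voices=[68 80 67]
Op 7: note_on(85): all voices busy, STEAL voice 1 (pitch 80, oldest) -> assign | voices=[68 85 67]
Op 8: note_on(81): all voices busy, STEAL voice 0 (pitch 68, oldest) -> assign | voices=[81 85 67]
Op 9: note_on(82): all voices busy, STEAL voice 2 (pitch 67, oldest) -> assign | voices=[81 85 82]
Op 10: note_on(89): all voices busy, STEAL voice 1 (pitch 85, oldest) -> assign | voices=[81 89 82]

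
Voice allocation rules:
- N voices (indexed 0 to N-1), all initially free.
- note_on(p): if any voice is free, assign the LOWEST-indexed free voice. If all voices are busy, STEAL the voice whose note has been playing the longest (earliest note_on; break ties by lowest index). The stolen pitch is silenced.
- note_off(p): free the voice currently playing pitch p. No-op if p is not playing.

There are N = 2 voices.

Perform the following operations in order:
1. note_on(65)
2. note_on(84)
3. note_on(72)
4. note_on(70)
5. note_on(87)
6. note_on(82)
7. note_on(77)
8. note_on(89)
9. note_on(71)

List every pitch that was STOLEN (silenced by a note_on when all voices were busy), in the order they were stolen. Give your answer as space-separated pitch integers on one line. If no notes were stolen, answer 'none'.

Op 1: note_on(65): voice 0 is free -> assigned | voices=[65 -]
Op 2: note_on(84): voice 1 is free -> assigned | voices=[65 84]
Op 3: note_on(72): all voices busy, STEAL voice 0 (pitch 65, oldest) -> assign | voices=[72 84]
Op 4: note_on(70): all voices busy, STEAL voice 1 (pitch 84, oldest) -> assign | voices=[72 70]
Op 5: note_on(87): all voices busy, STEAL voice 0 (pitch 72, oldest) -> assign | voices=[87 70]
Op 6: note_on(82): all voices busy, STEAL voice 1 (pitch 70, oldest) -> assign | voices=[87 82]
Op 7: note_on(77): all voices busy, STEAL voice 0 (pitch 87, oldest) -> assign | voices=[77 82]
Op 8: note_on(89): all voices busy, STEAL voice 1 (pitch 82, oldest) -> assign | voices=[77 89]
Op 9: note_on(71): all voices busy, STEAL voice 0 (pitch 77, oldest) -> assign | voices=[71 89]

Answer: 65 84 72 70 87 82 77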